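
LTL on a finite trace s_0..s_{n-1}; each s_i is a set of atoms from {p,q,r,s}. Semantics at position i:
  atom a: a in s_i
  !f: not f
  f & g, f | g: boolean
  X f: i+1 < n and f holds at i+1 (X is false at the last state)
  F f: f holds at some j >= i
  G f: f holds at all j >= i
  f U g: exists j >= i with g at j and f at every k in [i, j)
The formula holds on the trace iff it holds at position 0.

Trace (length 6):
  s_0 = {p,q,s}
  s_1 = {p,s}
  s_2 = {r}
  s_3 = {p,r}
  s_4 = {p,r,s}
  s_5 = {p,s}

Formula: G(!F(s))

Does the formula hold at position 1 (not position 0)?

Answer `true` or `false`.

Answer: false

Derivation:
s_0={p,q,s}: G(!F(s))=False !F(s)=False F(s)=True s=True
s_1={p,s}: G(!F(s))=False !F(s)=False F(s)=True s=True
s_2={r}: G(!F(s))=False !F(s)=False F(s)=True s=False
s_3={p,r}: G(!F(s))=False !F(s)=False F(s)=True s=False
s_4={p,r,s}: G(!F(s))=False !F(s)=False F(s)=True s=True
s_5={p,s}: G(!F(s))=False !F(s)=False F(s)=True s=True
Evaluating at position 1: result = False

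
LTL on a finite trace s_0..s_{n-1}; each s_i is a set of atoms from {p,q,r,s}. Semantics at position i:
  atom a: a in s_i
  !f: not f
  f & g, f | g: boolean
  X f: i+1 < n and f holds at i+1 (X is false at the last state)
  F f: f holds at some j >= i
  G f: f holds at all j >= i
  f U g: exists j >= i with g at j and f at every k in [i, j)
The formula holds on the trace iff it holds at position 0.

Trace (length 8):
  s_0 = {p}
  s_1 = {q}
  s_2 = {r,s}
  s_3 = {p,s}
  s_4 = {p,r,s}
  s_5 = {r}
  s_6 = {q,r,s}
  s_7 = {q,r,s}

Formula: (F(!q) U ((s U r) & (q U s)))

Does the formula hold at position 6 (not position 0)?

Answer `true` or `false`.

Answer: true

Derivation:
s_0={p}: (F(!q) U ((s U r) & (q U s)))=True F(!q)=True !q=True q=False ((s U r) & (q U s))=False (s U r)=False s=False r=False (q U s)=False
s_1={q}: (F(!q) U ((s U r) & (q U s)))=True F(!q)=True !q=False q=True ((s U r) & (q U s))=False (s U r)=False s=False r=False (q U s)=True
s_2={r,s}: (F(!q) U ((s U r) & (q U s)))=True F(!q)=True !q=True q=False ((s U r) & (q U s))=True (s U r)=True s=True r=True (q U s)=True
s_3={p,s}: (F(!q) U ((s U r) & (q U s)))=True F(!q)=True !q=True q=False ((s U r) & (q U s))=True (s U r)=True s=True r=False (q U s)=True
s_4={p,r,s}: (F(!q) U ((s U r) & (q U s)))=True F(!q)=True !q=True q=False ((s U r) & (q U s))=True (s U r)=True s=True r=True (q U s)=True
s_5={r}: (F(!q) U ((s U r) & (q U s)))=True F(!q)=True !q=True q=False ((s U r) & (q U s))=False (s U r)=True s=False r=True (q U s)=False
s_6={q,r,s}: (F(!q) U ((s U r) & (q U s)))=True F(!q)=False !q=False q=True ((s U r) & (q U s))=True (s U r)=True s=True r=True (q U s)=True
s_7={q,r,s}: (F(!q) U ((s U r) & (q U s)))=True F(!q)=False !q=False q=True ((s U r) & (q U s))=True (s U r)=True s=True r=True (q U s)=True
Evaluating at position 6: result = True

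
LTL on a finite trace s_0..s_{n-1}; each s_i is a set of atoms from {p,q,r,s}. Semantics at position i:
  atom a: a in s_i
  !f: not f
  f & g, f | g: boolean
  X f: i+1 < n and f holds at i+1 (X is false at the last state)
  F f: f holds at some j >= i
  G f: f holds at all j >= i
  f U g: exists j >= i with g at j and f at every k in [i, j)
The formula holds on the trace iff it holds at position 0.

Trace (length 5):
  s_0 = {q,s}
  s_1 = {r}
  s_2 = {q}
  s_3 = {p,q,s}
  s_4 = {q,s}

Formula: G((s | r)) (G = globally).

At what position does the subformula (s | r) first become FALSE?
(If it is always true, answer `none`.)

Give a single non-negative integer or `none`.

s_0={q,s}: (s | r)=True s=True r=False
s_1={r}: (s | r)=True s=False r=True
s_2={q}: (s | r)=False s=False r=False
s_3={p,q,s}: (s | r)=True s=True r=False
s_4={q,s}: (s | r)=True s=True r=False
G((s | r)) holds globally = False
First violation at position 2.

Answer: 2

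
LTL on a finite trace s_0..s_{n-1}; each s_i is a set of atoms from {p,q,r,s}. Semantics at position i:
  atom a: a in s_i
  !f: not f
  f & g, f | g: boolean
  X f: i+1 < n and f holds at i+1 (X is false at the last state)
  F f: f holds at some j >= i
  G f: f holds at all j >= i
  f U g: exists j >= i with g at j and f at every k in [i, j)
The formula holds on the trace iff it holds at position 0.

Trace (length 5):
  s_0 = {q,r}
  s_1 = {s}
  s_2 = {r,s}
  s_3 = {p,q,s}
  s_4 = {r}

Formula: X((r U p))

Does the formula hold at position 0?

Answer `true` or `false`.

Answer: false

Derivation:
s_0={q,r}: X((r U p))=False (r U p)=False r=True p=False
s_1={s}: X((r U p))=True (r U p)=False r=False p=False
s_2={r,s}: X((r U p))=True (r U p)=True r=True p=False
s_3={p,q,s}: X((r U p))=False (r U p)=True r=False p=True
s_4={r}: X((r U p))=False (r U p)=False r=True p=False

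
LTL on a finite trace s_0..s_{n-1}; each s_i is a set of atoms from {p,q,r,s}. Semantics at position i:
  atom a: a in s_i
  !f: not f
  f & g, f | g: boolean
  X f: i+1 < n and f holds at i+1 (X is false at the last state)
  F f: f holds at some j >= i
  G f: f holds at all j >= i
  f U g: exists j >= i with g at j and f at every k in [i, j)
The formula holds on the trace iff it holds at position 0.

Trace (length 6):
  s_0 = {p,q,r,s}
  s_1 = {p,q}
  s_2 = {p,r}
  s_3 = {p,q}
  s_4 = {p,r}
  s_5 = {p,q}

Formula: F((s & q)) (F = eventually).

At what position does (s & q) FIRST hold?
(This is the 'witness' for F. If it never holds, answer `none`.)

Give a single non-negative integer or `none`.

s_0={p,q,r,s}: (s & q)=True s=True q=True
s_1={p,q}: (s & q)=False s=False q=True
s_2={p,r}: (s & q)=False s=False q=False
s_3={p,q}: (s & q)=False s=False q=True
s_4={p,r}: (s & q)=False s=False q=False
s_5={p,q}: (s & q)=False s=False q=True
F((s & q)) holds; first witness at position 0.

Answer: 0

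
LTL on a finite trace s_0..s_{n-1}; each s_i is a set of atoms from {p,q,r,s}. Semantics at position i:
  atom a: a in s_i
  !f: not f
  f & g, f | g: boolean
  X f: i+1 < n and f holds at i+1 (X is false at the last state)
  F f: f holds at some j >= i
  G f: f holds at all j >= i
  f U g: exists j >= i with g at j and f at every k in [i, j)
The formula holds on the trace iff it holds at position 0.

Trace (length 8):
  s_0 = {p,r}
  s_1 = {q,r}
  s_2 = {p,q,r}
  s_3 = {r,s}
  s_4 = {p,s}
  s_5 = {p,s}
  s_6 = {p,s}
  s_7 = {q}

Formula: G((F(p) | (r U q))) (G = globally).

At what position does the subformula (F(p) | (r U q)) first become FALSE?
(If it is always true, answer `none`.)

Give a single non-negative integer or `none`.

s_0={p,r}: (F(p) | (r U q))=True F(p)=True p=True (r U q)=True r=True q=False
s_1={q,r}: (F(p) | (r U q))=True F(p)=True p=False (r U q)=True r=True q=True
s_2={p,q,r}: (F(p) | (r U q))=True F(p)=True p=True (r U q)=True r=True q=True
s_3={r,s}: (F(p) | (r U q))=True F(p)=True p=False (r U q)=False r=True q=False
s_4={p,s}: (F(p) | (r U q))=True F(p)=True p=True (r U q)=False r=False q=False
s_5={p,s}: (F(p) | (r U q))=True F(p)=True p=True (r U q)=False r=False q=False
s_6={p,s}: (F(p) | (r U q))=True F(p)=True p=True (r U q)=False r=False q=False
s_7={q}: (F(p) | (r U q))=True F(p)=False p=False (r U q)=True r=False q=True
G((F(p) | (r U q))) holds globally = True
No violation — formula holds at every position.

Answer: none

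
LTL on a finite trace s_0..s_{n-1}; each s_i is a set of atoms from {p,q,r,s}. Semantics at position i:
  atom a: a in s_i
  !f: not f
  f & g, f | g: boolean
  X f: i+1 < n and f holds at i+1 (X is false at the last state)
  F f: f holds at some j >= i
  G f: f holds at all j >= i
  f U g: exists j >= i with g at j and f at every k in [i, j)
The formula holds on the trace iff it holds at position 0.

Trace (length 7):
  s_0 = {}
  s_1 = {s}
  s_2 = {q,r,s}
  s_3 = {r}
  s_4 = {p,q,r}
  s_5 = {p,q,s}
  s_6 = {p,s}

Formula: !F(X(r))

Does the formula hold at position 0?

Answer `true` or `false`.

Answer: false

Derivation:
s_0={}: !F(X(r))=False F(X(r))=True X(r)=False r=False
s_1={s}: !F(X(r))=False F(X(r))=True X(r)=True r=False
s_2={q,r,s}: !F(X(r))=False F(X(r))=True X(r)=True r=True
s_3={r}: !F(X(r))=False F(X(r))=True X(r)=True r=True
s_4={p,q,r}: !F(X(r))=True F(X(r))=False X(r)=False r=True
s_5={p,q,s}: !F(X(r))=True F(X(r))=False X(r)=False r=False
s_6={p,s}: !F(X(r))=True F(X(r))=False X(r)=False r=False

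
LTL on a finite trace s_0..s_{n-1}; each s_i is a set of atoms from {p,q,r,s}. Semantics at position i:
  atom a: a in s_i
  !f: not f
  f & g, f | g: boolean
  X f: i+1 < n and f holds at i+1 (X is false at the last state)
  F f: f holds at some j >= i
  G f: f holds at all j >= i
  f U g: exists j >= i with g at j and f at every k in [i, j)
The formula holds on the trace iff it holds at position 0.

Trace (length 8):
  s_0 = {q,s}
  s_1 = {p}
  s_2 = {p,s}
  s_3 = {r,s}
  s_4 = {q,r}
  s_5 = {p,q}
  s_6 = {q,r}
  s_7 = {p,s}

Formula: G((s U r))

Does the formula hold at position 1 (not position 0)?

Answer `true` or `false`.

s_0={q,s}: G((s U r))=False (s U r)=False s=True r=False
s_1={p}: G((s U r))=False (s U r)=False s=False r=False
s_2={p,s}: G((s U r))=False (s U r)=True s=True r=False
s_3={r,s}: G((s U r))=False (s U r)=True s=True r=True
s_4={q,r}: G((s U r))=False (s U r)=True s=False r=True
s_5={p,q}: G((s U r))=False (s U r)=False s=False r=False
s_6={q,r}: G((s U r))=False (s U r)=True s=False r=True
s_7={p,s}: G((s U r))=False (s U r)=False s=True r=False
Evaluating at position 1: result = False

Answer: false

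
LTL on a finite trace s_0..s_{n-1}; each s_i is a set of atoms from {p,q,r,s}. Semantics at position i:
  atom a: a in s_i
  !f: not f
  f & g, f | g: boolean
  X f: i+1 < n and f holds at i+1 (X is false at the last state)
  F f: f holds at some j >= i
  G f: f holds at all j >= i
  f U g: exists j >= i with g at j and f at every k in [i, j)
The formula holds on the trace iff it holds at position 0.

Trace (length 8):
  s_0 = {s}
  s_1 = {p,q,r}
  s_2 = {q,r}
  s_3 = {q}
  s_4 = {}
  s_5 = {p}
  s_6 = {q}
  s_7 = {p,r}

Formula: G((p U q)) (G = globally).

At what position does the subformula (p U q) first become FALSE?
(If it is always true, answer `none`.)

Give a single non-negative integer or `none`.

Answer: 0

Derivation:
s_0={s}: (p U q)=False p=False q=False
s_1={p,q,r}: (p U q)=True p=True q=True
s_2={q,r}: (p U q)=True p=False q=True
s_3={q}: (p U q)=True p=False q=True
s_4={}: (p U q)=False p=False q=False
s_5={p}: (p U q)=True p=True q=False
s_6={q}: (p U q)=True p=False q=True
s_7={p,r}: (p U q)=False p=True q=False
G((p U q)) holds globally = False
First violation at position 0.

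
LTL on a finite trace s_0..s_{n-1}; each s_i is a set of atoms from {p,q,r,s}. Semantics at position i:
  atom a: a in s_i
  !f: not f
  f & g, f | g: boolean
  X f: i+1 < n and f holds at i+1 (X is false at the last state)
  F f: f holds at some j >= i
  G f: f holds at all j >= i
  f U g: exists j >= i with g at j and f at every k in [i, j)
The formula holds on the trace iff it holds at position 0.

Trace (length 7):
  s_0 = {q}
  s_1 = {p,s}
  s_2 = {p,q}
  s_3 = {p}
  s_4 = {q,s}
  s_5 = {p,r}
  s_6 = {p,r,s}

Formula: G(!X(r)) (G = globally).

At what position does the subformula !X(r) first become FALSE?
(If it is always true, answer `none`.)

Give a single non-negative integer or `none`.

Answer: 4

Derivation:
s_0={q}: !X(r)=True X(r)=False r=False
s_1={p,s}: !X(r)=True X(r)=False r=False
s_2={p,q}: !X(r)=True X(r)=False r=False
s_3={p}: !X(r)=True X(r)=False r=False
s_4={q,s}: !X(r)=False X(r)=True r=False
s_5={p,r}: !X(r)=False X(r)=True r=True
s_6={p,r,s}: !X(r)=True X(r)=False r=True
G(!X(r)) holds globally = False
First violation at position 4.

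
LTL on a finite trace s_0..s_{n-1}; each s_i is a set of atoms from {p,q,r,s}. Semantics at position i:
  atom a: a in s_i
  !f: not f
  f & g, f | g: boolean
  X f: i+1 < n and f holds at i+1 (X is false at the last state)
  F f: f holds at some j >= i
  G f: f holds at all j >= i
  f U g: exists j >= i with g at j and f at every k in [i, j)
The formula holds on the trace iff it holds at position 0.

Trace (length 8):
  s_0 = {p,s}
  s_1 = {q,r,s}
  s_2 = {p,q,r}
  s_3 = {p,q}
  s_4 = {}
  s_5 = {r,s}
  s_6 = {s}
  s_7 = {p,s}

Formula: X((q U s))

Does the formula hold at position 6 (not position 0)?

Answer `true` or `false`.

s_0={p,s}: X((q U s))=True (q U s)=True q=False s=True
s_1={q,r,s}: X((q U s))=False (q U s)=True q=True s=True
s_2={p,q,r}: X((q U s))=False (q U s)=False q=True s=False
s_3={p,q}: X((q U s))=False (q U s)=False q=True s=False
s_4={}: X((q U s))=True (q U s)=False q=False s=False
s_5={r,s}: X((q U s))=True (q U s)=True q=False s=True
s_6={s}: X((q U s))=True (q U s)=True q=False s=True
s_7={p,s}: X((q U s))=False (q U s)=True q=False s=True
Evaluating at position 6: result = True

Answer: true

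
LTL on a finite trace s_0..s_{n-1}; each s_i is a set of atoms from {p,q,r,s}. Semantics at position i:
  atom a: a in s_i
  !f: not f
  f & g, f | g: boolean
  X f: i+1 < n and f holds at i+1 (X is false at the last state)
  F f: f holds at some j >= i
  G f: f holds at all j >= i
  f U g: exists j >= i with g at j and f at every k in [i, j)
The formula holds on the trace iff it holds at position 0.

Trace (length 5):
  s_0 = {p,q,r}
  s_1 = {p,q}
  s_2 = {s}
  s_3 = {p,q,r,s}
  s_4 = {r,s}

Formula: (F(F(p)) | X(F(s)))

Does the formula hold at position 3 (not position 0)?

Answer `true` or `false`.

Answer: true

Derivation:
s_0={p,q,r}: (F(F(p)) | X(F(s)))=True F(F(p))=True F(p)=True p=True X(F(s))=True F(s)=True s=False
s_1={p,q}: (F(F(p)) | X(F(s)))=True F(F(p))=True F(p)=True p=True X(F(s))=True F(s)=True s=False
s_2={s}: (F(F(p)) | X(F(s)))=True F(F(p))=True F(p)=True p=False X(F(s))=True F(s)=True s=True
s_3={p,q,r,s}: (F(F(p)) | X(F(s)))=True F(F(p))=True F(p)=True p=True X(F(s))=True F(s)=True s=True
s_4={r,s}: (F(F(p)) | X(F(s)))=False F(F(p))=False F(p)=False p=False X(F(s))=False F(s)=True s=True
Evaluating at position 3: result = True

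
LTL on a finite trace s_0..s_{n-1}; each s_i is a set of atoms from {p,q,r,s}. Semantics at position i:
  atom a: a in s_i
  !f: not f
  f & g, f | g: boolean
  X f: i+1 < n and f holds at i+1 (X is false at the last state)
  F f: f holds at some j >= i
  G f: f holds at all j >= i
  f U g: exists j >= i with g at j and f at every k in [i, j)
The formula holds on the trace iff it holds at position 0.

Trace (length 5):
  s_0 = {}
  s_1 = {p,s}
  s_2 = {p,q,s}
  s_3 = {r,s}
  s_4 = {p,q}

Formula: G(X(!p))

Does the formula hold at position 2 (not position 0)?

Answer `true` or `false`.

s_0={}: G(X(!p))=False X(!p)=False !p=True p=False
s_1={p,s}: G(X(!p))=False X(!p)=False !p=False p=True
s_2={p,q,s}: G(X(!p))=False X(!p)=True !p=False p=True
s_3={r,s}: G(X(!p))=False X(!p)=False !p=True p=False
s_4={p,q}: G(X(!p))=False X(!p)=False !p=False p=True
Evaluating at position 2: result = False

Answer: false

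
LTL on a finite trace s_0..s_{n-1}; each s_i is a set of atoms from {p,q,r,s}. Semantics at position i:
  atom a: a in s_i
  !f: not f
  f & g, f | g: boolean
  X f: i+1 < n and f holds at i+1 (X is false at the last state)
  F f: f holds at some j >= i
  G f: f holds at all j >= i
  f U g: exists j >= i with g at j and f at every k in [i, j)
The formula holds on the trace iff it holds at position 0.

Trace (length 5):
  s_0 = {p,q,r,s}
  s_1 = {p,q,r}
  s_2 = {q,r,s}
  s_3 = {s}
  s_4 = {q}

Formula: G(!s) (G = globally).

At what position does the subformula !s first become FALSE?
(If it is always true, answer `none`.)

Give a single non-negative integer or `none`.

s_0={p,q,r,s}: !s=False s=True
s_1={p,q,r}: !s=True s=False
s_2={q,r,s}: !s=False s=True
s_3={s}: !s=False s=True
s_4={q}: !s=True s=False
G(!s) holds globally = False
First violation at position 0.

Answer: 0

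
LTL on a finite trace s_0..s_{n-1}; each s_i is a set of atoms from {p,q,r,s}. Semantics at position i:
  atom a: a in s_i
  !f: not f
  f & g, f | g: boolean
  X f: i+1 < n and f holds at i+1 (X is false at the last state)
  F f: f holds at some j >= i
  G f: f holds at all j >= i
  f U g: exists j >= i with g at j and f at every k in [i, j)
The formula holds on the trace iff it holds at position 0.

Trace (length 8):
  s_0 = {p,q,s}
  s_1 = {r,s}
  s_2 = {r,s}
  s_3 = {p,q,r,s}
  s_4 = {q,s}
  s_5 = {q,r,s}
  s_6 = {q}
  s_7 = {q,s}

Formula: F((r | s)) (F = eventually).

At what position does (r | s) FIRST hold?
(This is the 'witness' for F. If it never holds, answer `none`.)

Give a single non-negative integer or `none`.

Answer: 0

Derivation:
s_0={p,q,s}: (r | s)=True r=False s=True
s_1={r,s}: (r | s)=True r=True s=True
s_2={r,s}: (r | s)=True r=True s=True
s_3={p,q,r,s}: (r | s)=True r=True s=True
s_4={q,s}: (r | s)=True r=False s=True
s_5={q,r,s}: (r | s)=True r=True s=True
s_6={q}: (r | s)=False r=False s=False
s_7={q,s}: (r | s)=True r=False s=True
F((r | s)) holds; first witness at position 0.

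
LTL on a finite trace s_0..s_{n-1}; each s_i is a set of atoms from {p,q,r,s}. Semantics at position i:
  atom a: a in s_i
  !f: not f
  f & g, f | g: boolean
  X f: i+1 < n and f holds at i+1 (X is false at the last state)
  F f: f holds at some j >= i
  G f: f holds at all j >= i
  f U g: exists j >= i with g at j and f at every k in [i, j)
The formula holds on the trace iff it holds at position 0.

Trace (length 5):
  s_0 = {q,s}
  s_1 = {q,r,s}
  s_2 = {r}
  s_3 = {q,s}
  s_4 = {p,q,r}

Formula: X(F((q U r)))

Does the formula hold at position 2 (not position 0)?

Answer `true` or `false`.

s_0={q,s}: X(F((q U r)))=True F((q U r))=True (q U r)=True q=True r=False
s_1={q,r,s}: X(F((q U r)))=True F((q U r))=True (q U r)=True q=True r=True
s_2={r}: X(F((q U r)))=True F((q U r))=True (q U r)=True q=False r=True
s_3={q,s}: X(F((q U r)))=True F((q U r))=True (q U r)=True q=True r=False
s_4={p,q,r}: X(F((q U r)))=False F((q U r))=True (q U r)=True q=True r=True
Evaluating at position 2: result = True

Answer: true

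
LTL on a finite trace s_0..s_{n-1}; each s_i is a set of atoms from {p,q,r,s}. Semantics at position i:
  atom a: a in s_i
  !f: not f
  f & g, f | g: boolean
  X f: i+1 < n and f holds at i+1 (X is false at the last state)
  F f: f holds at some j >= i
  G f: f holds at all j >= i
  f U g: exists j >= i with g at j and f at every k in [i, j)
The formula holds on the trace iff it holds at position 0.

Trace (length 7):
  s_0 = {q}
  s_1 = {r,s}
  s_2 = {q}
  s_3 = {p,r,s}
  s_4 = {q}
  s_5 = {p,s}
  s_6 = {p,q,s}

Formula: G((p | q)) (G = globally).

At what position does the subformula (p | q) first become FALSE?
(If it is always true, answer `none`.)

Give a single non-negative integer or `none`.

Answer: 1

Derivation:
s_0={q}: (p | q)=True p=False q=True
s_1={r,s}: (p | q)=False p=False q=False
s_2={q}: (p | q)=True p=False q=True
s_3={p,r,s}: (p | q)=True p=True q=False
s_4={q}: (p | q)=True p=False q=True
s_5={p,s}: (p | q)=True p=True q=False
s_6={p,q,s}: (p | q)=True p=True q=True
G((p | q)) holds globally = False
First violation at position 1.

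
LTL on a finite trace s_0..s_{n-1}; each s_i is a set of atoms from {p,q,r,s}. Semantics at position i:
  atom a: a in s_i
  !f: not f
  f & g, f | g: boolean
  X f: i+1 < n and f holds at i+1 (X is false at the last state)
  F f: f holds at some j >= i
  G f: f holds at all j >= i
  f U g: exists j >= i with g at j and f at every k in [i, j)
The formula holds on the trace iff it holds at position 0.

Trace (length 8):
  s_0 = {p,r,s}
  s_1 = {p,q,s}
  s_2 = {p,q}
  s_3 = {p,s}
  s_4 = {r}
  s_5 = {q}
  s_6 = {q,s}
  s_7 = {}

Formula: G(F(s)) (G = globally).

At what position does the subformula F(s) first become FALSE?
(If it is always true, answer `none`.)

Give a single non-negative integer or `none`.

Answer: 7

Derivation:
s_0={p,r,s}: F(s)=True s=True
s_1={p,q,s}: F(s)=True s=True
s_2={p,q}: F(s)=True s=False
s_3={p,s}: F(s)=True s=True
s_4={r}: F(s)=True s=False
s_5={q}: F(s)=True s=False
s_6={q,s}: F(s)=True s=True
s_7={}: F(s)=False s=False
G(F(s)) holds globally = False
First violation at position 7.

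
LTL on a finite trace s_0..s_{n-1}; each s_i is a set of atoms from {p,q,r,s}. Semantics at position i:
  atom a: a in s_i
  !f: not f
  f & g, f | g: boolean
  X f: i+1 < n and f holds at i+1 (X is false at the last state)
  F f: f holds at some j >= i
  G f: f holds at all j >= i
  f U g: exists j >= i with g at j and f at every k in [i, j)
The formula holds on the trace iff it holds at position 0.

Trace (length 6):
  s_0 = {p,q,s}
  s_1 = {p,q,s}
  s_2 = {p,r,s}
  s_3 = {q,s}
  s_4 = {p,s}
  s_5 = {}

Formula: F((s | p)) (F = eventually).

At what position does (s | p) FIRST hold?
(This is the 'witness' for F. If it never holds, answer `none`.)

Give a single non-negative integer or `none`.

s_0={p,q,s}: (s | p)=True s=True p=True
s_1={p,q,s}: (s | p)=True s=True p=True
s_2={p,r,s}: (s | p)=True s=True p=True
s_3={q,s}: (s | p)=True s=True p=False
s_4={p,s}: (s | p)=True s=True p=True
s_5={}: (s | p)=False s=False p=False
F((s | p)) holds; first witness at position 0.

Answer: 0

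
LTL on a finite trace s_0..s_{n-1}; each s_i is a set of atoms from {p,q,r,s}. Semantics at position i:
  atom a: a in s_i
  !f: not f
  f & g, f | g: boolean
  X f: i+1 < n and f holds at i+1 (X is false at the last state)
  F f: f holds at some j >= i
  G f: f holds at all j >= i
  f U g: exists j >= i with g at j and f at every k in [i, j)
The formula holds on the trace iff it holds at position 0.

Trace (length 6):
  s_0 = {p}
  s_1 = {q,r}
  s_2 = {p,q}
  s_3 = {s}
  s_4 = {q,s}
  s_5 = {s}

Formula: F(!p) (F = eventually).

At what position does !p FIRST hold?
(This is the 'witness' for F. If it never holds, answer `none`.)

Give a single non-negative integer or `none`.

Answer: 1

Derivation:
s_0={p}: !p=False p=True
s_1={q,r}: !p=True p=False
s_2={p,q}: !p=False p=True
s_3={s}: !p=True p=False
s_4={q,s}: !p=True p=False
s_5={s}: !p=True p=False
F(!p) holds; first witness at position 1.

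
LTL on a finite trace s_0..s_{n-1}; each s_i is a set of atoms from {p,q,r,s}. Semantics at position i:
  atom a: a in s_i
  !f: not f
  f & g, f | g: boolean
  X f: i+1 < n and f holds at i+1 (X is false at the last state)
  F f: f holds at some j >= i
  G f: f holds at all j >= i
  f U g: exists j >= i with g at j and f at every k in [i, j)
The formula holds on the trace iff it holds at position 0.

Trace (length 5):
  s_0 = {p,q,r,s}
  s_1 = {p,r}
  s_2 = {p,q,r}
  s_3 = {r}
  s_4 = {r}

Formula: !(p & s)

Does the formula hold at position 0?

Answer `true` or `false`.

s_0={p,q,r,s}: !(p & s)=False (p & s)=True p=True s=True
s_1={p,r}: !(p & s)=True (p & s)=False p=True s=False
s_2={p,q,r}: !(p & s)=True (p & s)=False p=True s=False
s_3={r}: !(p & s)=True (p & s)=False p=False s=False
s_4={r}: !(p & s)=True (p & s)=False p=False s=False

Answer: false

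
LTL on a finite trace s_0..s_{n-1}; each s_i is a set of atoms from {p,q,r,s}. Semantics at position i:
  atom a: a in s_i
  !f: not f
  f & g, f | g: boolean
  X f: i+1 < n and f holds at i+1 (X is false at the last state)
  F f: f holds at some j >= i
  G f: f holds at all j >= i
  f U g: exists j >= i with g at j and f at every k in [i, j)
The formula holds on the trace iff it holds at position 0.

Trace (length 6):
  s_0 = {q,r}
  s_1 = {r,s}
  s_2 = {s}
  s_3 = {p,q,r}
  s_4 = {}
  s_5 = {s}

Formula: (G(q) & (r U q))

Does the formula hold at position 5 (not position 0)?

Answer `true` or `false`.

s_0={q,r}: (G(q) & (r U q))=False G(q)=False q=True (r U q)=True r=True
s_1={r,s}: (G(q) & (r U q))=False G(q)=False q=False (r U q)=False r=True
s_2={s}: (G(q) & (r U q))=False G(q)=False q=False (r U q)=False r=False
s_3={p,q,r}: (G(q) & (r U q))=False G(q)=False q=True (r U q)=True r=True
s_4={}: (G(q) & (r U q))=False G(q)=False q=False (r U q)=False r=False
s_5={s}: (G(q) & (r U q))=False G(q)=False q=False (r U q)=False r=False
Evaluating at position 5: result = False

Answer: false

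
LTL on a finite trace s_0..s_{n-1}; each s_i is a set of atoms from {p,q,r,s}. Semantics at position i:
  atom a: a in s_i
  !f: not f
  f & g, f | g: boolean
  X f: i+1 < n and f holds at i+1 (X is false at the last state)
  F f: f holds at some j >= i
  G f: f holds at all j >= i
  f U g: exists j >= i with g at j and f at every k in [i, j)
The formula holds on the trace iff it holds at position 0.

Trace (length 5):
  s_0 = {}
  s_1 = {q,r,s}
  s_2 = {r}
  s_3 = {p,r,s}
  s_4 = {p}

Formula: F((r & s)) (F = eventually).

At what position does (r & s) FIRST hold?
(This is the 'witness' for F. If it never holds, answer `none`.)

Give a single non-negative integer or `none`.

s_0={}: (r & s)=False r=False s=False
s_1={q,r,s}: (r & s)=True r=True s=True
s_2={r}: (r & s)=False r=True s=False
s_3={p,r,s}: (r & s)=True r=True s=True
s_4={p}: (r & s)=False r=False s=False
F((r & s)) holds; first witness at position 1.

Answer: 1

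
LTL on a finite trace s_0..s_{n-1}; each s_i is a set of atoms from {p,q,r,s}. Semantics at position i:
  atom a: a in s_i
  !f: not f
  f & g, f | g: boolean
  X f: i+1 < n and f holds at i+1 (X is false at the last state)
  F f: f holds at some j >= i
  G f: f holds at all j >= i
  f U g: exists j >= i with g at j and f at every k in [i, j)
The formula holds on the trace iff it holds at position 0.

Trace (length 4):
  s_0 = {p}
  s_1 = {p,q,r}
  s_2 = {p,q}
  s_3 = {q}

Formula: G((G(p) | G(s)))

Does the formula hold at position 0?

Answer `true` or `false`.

Answer: false

Derivation:
s_0={p}: G((G(p) | G(s)))=False (G(p) | G(s))=False G(p)=False p=True G(s)=False s=False
s_1={p,q,r}: G((G(p) | G(s)))=False (G(p) | G(s))=False G(p)=False p=True G(s)=False s=False
s_2={p,q}: G((G(p) | G(s)))=False (G(p) | G(s))=False G(p)=False p=True G(s)=False s=False
s_3={q}: G((G(p) | G(s)))=False (G(p) | G(s))=False G(p)=False p=False G(s)=False s=False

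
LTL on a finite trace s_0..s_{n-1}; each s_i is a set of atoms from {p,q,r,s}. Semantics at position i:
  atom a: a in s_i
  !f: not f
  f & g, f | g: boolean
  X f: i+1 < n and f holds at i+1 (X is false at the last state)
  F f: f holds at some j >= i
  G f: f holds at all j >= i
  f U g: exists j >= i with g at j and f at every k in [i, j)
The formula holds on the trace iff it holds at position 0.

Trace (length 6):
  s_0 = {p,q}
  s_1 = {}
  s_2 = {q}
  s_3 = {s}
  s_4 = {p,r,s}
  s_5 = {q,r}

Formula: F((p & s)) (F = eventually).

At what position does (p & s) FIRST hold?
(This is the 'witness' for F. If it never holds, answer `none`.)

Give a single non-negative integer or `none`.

s_0={p,q}: (p & s)=False p=True s=False
s_1={}: (p & s)=False p=False s=False
s_2={q}: (p & s)=False p=False s=False
s_3={s}: (p & s)=False p=False s=True
s_4={p,r,s}: (p & s)=True p=True s=True
s_5={q,r}: (p & s)=False p=False s=False
F((p & s)) holds; first witness at position 4.

Answer: 4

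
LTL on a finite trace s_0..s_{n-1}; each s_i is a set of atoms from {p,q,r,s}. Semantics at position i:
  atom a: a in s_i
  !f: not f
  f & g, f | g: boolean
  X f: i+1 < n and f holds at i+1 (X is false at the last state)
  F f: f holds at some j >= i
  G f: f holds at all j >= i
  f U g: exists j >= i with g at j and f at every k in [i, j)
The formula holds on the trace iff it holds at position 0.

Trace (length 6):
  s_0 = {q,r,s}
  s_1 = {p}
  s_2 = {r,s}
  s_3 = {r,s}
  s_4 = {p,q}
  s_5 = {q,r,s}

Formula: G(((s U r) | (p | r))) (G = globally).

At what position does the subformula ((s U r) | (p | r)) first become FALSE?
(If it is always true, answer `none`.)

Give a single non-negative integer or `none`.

Answer: none

Derivation:
s_0={q,r,s}: ((s U r) | (p | r))=True (s U r)=True s=True r=True (p | r)=True p=False
s_1={p}: ((s U r) | (p | r))=True (s U r)=False s=False r=False (p | r)=True p=True
s_2={r,s}: ((s U r) | (p | r))=True (s U r)=True s=True r=True (p | r)=True p=False
s_3={r,s}: ((s U r) | (p | r))=True (s U r)=True s=True r=True (p | r)=True p=False
s_4={p,q}: ((s U r) | (p | r))=True (s U r)=False s=False r=False (p | r)=True p=True
s_5={q,r,s}: ((s U r) | (p | r))=True (s U r)=True s=True r=True (p | r)=True p=False
G(((s U r) | (p | r))) holds globally = True
No violation — formula holds at every position.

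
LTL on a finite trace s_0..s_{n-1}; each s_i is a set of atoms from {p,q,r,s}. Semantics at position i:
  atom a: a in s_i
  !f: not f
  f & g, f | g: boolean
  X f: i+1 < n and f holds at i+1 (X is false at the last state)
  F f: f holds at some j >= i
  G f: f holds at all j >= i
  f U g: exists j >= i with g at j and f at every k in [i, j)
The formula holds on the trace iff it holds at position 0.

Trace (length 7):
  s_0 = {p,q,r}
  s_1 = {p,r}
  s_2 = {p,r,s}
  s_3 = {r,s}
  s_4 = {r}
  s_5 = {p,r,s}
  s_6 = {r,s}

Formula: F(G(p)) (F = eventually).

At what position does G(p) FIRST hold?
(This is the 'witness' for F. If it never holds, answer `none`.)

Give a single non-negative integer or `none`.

Answer: none

Derivation:
s_0={p,q,r}: G(p)=False p=True
s_1={p,r}: G(p)=False p=True
s_2={p,r,s}: G(p)=False p=True
s_3={r,s}: G(p)=False p=False
s_4={r}: G(p)=False p=False
s_5={p,r,s}: G(p)=False p=True
s_6={r,s}: G(p)=False p=False
F(G(p)) does not hold (no witness exists).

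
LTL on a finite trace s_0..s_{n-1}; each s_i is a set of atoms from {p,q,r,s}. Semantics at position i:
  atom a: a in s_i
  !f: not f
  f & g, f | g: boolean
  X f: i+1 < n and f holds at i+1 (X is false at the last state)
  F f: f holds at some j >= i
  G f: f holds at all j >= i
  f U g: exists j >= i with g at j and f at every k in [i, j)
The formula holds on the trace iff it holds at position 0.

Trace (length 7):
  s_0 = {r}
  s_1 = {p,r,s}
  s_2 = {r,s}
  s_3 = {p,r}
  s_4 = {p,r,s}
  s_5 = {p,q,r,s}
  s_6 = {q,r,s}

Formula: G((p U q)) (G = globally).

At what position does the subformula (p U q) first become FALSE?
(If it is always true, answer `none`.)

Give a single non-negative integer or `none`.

s_0={r}: (p U q)=False p=False q=False
s_1={p,r,s}: (p U q)=False p=True q=False
s_2={r,s}: (p U q)=False p=False q=False
s_3={p,r}: (p U q)=True p=True q=False
s_4={p,r,s}: (p U q)=True p=True q=False
s_5={p,q,r,s}: (p U q)=True p=True q=True
s_6={q,r,s}: (p U q)=True p=False q=True
G((p U q)) holds globally = False
First violation at position 0.

Answer: 0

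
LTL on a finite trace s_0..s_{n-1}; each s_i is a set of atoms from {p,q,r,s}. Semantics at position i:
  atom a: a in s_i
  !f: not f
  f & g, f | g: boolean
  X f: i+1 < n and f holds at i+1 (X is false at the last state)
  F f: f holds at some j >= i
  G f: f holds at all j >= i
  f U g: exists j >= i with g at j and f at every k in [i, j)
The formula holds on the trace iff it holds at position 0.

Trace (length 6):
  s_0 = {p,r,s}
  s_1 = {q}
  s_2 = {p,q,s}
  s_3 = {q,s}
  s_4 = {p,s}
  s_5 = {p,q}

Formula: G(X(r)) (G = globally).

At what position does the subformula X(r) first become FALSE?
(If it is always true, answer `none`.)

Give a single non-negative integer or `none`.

Answer: 0

Derivation:
s_0={p,r,s}: X(r)=False r=True
s_1={q}: X(r)=False r=False
s_2={p,q,s}: X(r)=False r=False
s_3={q,s}: X(r)=False r=False
s_4={p,s}: X(r)=False r=False
s_5={p,q}: X(r)=False r=False
G(X(r)) holds globally = False
First violation at position 0.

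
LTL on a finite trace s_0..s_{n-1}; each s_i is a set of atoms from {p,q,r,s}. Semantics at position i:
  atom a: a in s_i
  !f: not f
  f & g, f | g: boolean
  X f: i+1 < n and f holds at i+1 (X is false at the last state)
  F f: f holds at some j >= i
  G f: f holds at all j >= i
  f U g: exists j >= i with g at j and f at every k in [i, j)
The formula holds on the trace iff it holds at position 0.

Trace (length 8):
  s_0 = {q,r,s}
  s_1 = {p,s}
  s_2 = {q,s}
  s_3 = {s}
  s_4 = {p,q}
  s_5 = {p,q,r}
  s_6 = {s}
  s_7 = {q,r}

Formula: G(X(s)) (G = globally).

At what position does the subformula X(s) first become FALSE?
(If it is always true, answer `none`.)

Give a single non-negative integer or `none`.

s_0={q,r,s}: X(s)=True s=True
s_1={p,s}: X(s)=True s=True
s_2={q,s}: X(s)=True s=True
s_3={s}: X(s)=False s=True
s_4={p,q}: X(s)=False s=False
s_5={p,q,r}: X(s)=True s=False
s_6={s}: X(s)=False s=True
s_7={q,r}: X(s)=False s=False
G(X(s)) holds globally = False
First violation at position 3.

Answer: 3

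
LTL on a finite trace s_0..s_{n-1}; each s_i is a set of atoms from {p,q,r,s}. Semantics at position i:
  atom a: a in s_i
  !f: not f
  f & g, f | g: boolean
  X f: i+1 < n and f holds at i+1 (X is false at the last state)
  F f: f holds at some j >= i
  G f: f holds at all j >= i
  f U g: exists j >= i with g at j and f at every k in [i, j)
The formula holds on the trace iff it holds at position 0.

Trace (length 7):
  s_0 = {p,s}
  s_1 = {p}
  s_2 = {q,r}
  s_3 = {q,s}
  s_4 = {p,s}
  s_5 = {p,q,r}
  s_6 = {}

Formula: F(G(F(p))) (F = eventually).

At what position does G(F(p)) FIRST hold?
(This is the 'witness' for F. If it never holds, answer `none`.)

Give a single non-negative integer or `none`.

s_0={p,s}: G(F(p))=False F(p)=True p=True
s_1={p}: G(F(p))=False F(p)=True p=True
s_2={q,r}: G(F(p))=False F(p)=True p=False
s_3={q,s}: G(F(p))=False F(p)=True p=False
s_4={p,s}: G(F(p))=False F(p)=True p=True
s_5={p,q,r}: G(F(p))=False F(p)=True p=True
s_6={}: G(F(p))=False F(p)=False p=False
F(G(F(p))) does not hold (no witness exists).

Answer: none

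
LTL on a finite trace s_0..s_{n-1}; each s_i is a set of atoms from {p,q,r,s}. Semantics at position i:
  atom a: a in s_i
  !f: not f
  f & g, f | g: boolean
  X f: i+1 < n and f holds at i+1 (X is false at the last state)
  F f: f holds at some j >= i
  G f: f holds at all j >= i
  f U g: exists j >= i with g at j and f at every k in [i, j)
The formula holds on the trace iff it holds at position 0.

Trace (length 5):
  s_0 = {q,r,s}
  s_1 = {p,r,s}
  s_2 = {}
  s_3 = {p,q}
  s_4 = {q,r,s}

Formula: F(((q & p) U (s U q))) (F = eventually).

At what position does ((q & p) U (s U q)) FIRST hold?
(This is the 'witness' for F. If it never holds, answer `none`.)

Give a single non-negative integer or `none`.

s_0={q,r,s}: ((q & p) U (s U q))=True (q & p)=False q=True p=False (s U q)=True s=True
s_1={p,r,s}: ((q & p) U (s U q))=False (q & p)=False q=False p=True (s U q)=False s=True
s_2={}: ((q & p) U (s U q))=False (q & p)=False q=False p=False (s U q)=False s=False
s_3={p,q}: ((q & p) U (s U q))=True (q & p)=True q=True p=True (s U q)=True s=False
s_4={q,r,s}: ((q & p) U (s U q))=True (q & p)=False q=True p=False (s U q)=True s=True
F(((q & p) U (s U q))) holds; first witness at position 0.

Answer: 0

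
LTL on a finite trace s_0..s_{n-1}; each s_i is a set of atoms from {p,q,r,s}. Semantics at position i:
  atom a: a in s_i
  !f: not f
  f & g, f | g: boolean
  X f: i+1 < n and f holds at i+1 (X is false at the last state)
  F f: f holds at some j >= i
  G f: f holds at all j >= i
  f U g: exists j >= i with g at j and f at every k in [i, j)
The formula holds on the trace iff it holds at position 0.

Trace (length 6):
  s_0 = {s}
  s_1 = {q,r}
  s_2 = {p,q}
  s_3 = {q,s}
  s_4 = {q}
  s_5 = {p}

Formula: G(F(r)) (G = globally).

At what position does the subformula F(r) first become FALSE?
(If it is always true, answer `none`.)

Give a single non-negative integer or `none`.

Answer: 2

Derivation:
s_0={s}: F(r)=True r=False
s_1={q,r}: F(r)=True r=True
s_2={p,q}: F(r)=False r=False
s_3={q,s}: F(r)=False r=False
s_4={q}: F(r)=False r=False
s_5={p}: F(r)=False r=False
G(F(r)) holds globally = False
First violation at position 2.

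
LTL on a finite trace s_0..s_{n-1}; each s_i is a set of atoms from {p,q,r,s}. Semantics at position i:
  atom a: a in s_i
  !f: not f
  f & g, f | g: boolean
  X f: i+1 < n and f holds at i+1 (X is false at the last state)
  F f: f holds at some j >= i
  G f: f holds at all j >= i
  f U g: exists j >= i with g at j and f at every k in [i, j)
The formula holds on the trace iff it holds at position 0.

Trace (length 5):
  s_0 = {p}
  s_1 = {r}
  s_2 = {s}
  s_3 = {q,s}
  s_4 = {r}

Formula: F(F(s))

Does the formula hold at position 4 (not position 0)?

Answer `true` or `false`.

Answer: false

Derivation:
s_0={p}: F(F(s))=True F(s)=True s=False
s_1={r}: F(F(s))=True F(s)=True s=False
s_2={s}: F(F(s))=True F(s)=True s=True
s_3={q,s}: F(F(s))=True F(s)=True s=True
s_4={r}: F(F(s))=False F(s)=False s=False
Evaluating at position 4: result = False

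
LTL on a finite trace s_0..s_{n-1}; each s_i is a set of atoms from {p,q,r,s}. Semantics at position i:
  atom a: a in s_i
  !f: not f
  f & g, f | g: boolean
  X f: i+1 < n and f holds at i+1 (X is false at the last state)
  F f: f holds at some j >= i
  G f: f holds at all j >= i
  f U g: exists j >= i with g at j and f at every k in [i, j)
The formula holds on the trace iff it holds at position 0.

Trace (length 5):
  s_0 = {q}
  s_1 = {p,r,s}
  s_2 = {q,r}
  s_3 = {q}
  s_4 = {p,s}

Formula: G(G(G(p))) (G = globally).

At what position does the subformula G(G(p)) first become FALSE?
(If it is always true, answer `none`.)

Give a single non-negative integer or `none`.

s_0={q}: G(G(p))=False G(p)=False p=False
s_1={p,r,s}: G(G(p))=False G(p)=False p=True
s_2={q,r}: G(G(p))=False G(p)=False p=False
s_3={q}: G(G(p))=False G(p)=False p=False
s_4={p,s}: G(G(p))=True G(p)=True p=True
G(G(G(p))) holds globally = False
First violation at position 0.

Answer: 0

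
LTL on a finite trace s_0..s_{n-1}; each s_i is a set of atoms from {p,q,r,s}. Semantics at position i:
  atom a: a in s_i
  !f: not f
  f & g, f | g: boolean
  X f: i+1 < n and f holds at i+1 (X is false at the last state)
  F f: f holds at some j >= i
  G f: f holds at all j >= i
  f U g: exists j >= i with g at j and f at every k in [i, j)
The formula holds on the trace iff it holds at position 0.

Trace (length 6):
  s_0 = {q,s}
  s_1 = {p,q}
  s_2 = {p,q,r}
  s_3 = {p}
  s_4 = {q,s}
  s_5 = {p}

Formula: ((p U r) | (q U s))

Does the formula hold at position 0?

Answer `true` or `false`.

s_0={q,s}: ((p U r) | (q U s))=True (p U r)=False p=False r=False (q U s)=True q=True s=True
s_1={p,q}: ((p U r) | (q U s))=True (p U r)=True p=True r=False (q U s)=False q=True s=False
s_2={p,q,r}: ((p U r) | (q U s))=True (p U r)=True p=True r=True (q U s)=False q=True s=False
s_3={p}: ((p U r) | (q U s))=False (p U r)=False p=True r=False (q U s)=False q=False s=False
s_4={q,s}: ((p U r) | (q U s))=True (p U r)=False p=False r=False (q U s)=True q=True s=True
s_5={p}: ((p U r) | (q U s))=False (p U r)=False p=True r=False (q U s)=False q=False s=False

Answer: true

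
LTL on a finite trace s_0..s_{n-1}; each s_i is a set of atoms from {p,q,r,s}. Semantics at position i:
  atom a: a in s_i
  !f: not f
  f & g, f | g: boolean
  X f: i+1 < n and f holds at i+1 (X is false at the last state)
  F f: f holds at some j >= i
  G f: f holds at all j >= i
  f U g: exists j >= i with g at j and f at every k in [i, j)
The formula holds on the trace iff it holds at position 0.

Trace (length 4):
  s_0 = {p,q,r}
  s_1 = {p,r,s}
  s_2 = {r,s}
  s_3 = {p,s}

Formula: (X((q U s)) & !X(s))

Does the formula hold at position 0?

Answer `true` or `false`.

s_0={p,q,r}: (X((q U s)) & !X(s))=False X((q U s))=True (q U s)=True q=True s=False !X(s)=False X(s)=True
s_1={p,r,s}: (X((q U s)) & !X(s))=False X((q U s))=True (q U s)=True q=False s=True !X(s)=False X(s)=True
s_2={r,s}: (X((q U s)) & !X(s))=False X((q U s))=True (q U s)=True q=False s=True !X(s)=False X(s)=True
s_3={p,s}: (X((q U s)) & !X(s))=False X((q U s))=False (q U s)=True q=False s=True !X(s)=True X(s)=False

Answer: false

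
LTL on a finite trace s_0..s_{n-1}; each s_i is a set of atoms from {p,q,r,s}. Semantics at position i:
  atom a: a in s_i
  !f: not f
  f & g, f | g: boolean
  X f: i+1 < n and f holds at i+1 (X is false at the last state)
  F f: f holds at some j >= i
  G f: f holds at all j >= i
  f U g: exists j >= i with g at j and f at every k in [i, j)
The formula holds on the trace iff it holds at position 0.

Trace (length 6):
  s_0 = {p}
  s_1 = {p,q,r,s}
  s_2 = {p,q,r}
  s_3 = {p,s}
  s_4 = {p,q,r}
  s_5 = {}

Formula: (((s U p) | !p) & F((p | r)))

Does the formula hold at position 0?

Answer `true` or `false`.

Answer: true

Derivation:
s_0={p}: (((s U p) | !p) & F((p | r)))=True ((s U p) | !p)=True (s U p)=True s=False p=True !p=False F((p | r))=True (p | r)=True r=False
s_1={p,q,r,s}: (((s U p) | !p) & F((p | r)))=True ((s U p) | !p)=True (s U p)=True s=True p=True !p=False F((p | r))=True (p | r)=True r=True
s_2={p,q,r}: (((s U p) | !p) & F((p | r)))=True ((s U p) | !p)=True (s U p)=True s=False p=True !p=False F((p | r))=True (p | r)=True r=True
s_3={p,s}: (((s U p) | !p) & F((p | r)))=True ((s U p) | !p)=True (s U p)=True s=True p=True !p=False F((p | r))=True (p | r)=True r=False
s_4={p,q,r}: (((s U p) | !p) & F((p | r)))=True ((s U p) | !p)=True (s U p)=True s=False p=True !p=False F((p | r))=True (p | r)=True r=True
s_5={}: (((s U p) | !p) & F((p | r)))=False ((s U p) | !p)=True (s U p)=False s=False p=False !p=True F((p | r))=False (p | r)=False r=False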